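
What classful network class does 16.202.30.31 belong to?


First octet: 16
Binary: 00010000
0xxxxxxx -> Class A (1-126)
Class A, default mask 255.0.0.0 (/8)


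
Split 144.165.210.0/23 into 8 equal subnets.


New prefix = 23 + 3 = 26
Each subnet has 64 addresses
  144.165.210.0/26
  144.165.210.64/26
  144.165.210.128/26
  144.165.210.192/26
  144.165.211.0/26
  144.165.211.64/26
  144.165.211.128/26
  144.165.211.192/26
Subnets: 144.165.210.0/26, 144.165.210.64/26, 144.165.210.128/26, 144.165.210.192/26, 144.165.211.0/26, 144.165.211.64/26, 144.165.211.128/26, 144.165.211.192/26


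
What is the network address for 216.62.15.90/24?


IP:   11011000.00111110.00001111.01011010
Mask: 11111111.11111111.11111111.00000000
AND operation:
Net:  11011000.00111110.00001111.00000000
Network: 216.62.15.0/24


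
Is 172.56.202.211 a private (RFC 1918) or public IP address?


RFC 1918 private ranges:
  10.0.0.0/8 (10.0.0.0 - 10.255.255.255)
  172.16.0.0/12 (172.16.0.0 - 172.31.255.255)
  192.168.0.0/16 (192.168.0.0 - 192.168.255.255)
Public (not in any RFC 1918 range)


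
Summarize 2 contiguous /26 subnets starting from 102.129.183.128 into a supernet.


Original prefix: /26
Number of subnets: 2 = 2^1
New prefix = 26 - 1 = 25
Supernet: 102.129.183.128/25


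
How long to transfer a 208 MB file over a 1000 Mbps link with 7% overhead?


Effective throughput = 1000 * (1 - 7/100) = 930.0 Mbps
File size in Mb = 208 * 8 = 1664 Mb
Time = 1664 / 930.0
Time = 1.7892 seconds


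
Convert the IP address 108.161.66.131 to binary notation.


108 = 01101100
161 = 10100001
66 = 01000010
131 = 10000011
Binary: 01101100.10100001.01000010.10000011


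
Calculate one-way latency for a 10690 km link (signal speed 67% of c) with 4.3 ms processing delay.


Speed = 0.67 * 3e5 km/s = 201000 km/s
Propagation delay = 10690 / 201000 = 0.0532 s = 53.1841 ms
Processing delay = 4.3 ms
Total one-way latency = 57.4841 ms


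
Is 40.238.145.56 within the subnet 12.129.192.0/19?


Subnet network: 12.129.192.0
Test IP AND mask: 40.238.128.0
No, 40.238.145.56 is not in 12.129.192.0/19


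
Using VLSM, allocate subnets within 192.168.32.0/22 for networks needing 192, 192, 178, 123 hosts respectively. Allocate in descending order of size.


192 hosts -> /24 (254 usable): 192.168.32.0/24
192 hosts -> /24 (254 usable): 192.168.33.0/24
178 hosts -> /24 (254 usable): 192.168.34.0/24
123 hosts -> /25 (126 usable): 192.168.35.0/25
Allocation: 192.168.32.0/24 (192 hosts, 254 usable); 192.168.33.0/24 (192 hosts, 254 usable); 192.168.34.0/24 (178 hosts, 254 usable); 192.168.35.0/25 (123 hosts, 126 usable)


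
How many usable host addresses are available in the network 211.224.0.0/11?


Host bits = 32 - 11 = 21
Total addresses = 2^21 = 2097152
Usable = total - 2 (network and broadcast)
Usable hosts: 2097150


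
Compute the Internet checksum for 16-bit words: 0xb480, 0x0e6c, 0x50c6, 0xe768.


Sum all words (with carry folding):
+ 0xb480 = 0xb480
+ 0x0e6c = 0xc2ec
+ 0x50c6 = 0x13b3
+ 0xe768 = 0xfb1b
One's complement: ~0xfb1b
Checksum = 0x04e4


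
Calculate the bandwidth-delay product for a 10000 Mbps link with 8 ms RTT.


BDP = bandwidth * RTT
= 10000 Mbps * 8 ms
= 10000 * 1e6 * 8 / 1000 bits
= 80000000 bits
= 10000000 bytes
= 9765.625 KB
BDP = 80000000 bits (10000000 bytes)


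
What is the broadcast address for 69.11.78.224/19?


Network: 69.11.64.0/19
Host bits = 13
Set all host bits to 1:
Broadcast: 69.11.95.255


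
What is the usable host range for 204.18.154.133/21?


Network: 204.18.152.0
Broadcast: 204.18.159.255
First usable = network + 1
Last usable = broadcast - 1
Range: 204.18.152.1 to 204.18.159.254


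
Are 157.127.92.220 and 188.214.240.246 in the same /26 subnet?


Mask: 255.255.255.192
157.127.92.220 AND mask = 157.127.92.192
188.214.240.246 AND mask = 188.214.240.192
No, different subnets (157.127.92.192 vs 188.214.240.192)


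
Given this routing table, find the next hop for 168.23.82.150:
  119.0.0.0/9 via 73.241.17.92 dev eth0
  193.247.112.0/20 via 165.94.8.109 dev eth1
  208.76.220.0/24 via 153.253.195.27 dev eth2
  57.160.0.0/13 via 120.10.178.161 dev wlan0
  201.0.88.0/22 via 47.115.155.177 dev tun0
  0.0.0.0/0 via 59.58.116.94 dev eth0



Longest prefix match for 168.23.82.150:
  /9 119.0.0.0: no
  /20 193.247.112.0: no
  /24 208.76.220.0: no
  /13 57.160.0.0: no
  /22 201.0.88.0: no
  /0 0.0.0.0: MATCH
Selected: next-hop 59.58.116.94 via eth0 (matched /0)


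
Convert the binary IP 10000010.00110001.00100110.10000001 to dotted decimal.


10000010 = 130
00110001 = 49
00100110 = 38
10000001 = 129
IP: 130.49.38.129


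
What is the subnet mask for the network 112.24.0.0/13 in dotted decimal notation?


/13 means 13 network bits, 19 host bits
Binary: 11111111111110000000000000000000
Mask: 255.248.0.0


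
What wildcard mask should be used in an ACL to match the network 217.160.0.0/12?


Subnet mask: 255.240.0.0
Wildcard = 255.255.255.255 - subnet mask
255 - 255 = 0
255 - 240 = 15
255 - 0 = 255
255 - 0 = 255
Wildcard: 0.15.255.255


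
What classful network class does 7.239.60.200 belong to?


First octet: 7
Binary: 00000111
0xxxxxxx -> Class A (1-126)
Class A, default mask 255.0.0.0 (/8)


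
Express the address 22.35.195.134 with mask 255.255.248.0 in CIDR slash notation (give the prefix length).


Binary: 11111111.11111111.11111000.00000000
Count leading 1s
Prefix: /21


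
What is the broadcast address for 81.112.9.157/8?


Network: 81.0.0.0/8
Host bits = 24
Set all host bits to 1:
Broadcast: 81.255.255.255


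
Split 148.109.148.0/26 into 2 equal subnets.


New prefix = 26 + 1 = 27
Each subnet has 32 addresses
  148.109.148.0/27
  148.109.148.32/27
Subnets: 148.109.148.0/27, 148.109.148.32/27


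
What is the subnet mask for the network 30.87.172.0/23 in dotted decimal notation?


/23 means 23 network bits, 9 host bits
Binary: 11111111111111111111111000000000
Mask: 255.255.254.0


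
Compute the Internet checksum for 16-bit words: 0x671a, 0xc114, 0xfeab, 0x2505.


Sum all words (with carry folding):
+ 0x671a = 0x671a
+ 0xc114 = 0x282f
+ 0xfeab = 0x26db
+ 0x2505 = 0x4be0
One's complement: ~0x4be0
Checksum = 0xb41f


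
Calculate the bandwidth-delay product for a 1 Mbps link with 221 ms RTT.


BDP = bandwidth * RTT
= 1 Mbps * 221 ms
= 1 * 1e6 * 221 / 1000 bits
= 221000 bits
= 27625 bytes
= 26.9775 KB
BDP = 221000 bits (27625 bytes)


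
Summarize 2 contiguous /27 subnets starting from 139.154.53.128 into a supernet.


Original prefix: /27
Number of subnets: 2 = 2^1
New prefix = 27 - 1 = 26
Supernet: 139.154.53.128/26


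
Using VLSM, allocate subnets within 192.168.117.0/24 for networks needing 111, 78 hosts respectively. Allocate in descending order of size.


111 hosts -> /25 (126 usable): 192.168.117.0/25
78 hosts -> /25 (126 usable): 192.168.117.128/25
Allocation: 192.168.117.0/25 (111 hosts, 126 usable); 192.168.117.128/25 (78 hosts, 126 usable)


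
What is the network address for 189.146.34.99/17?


IP:   10111101.10010010.00100010.01100011
Mask: 11111111.11111111.10000000.00000000
AND operation:
Net:  10111101.10010010.00000000.00000000
Network: 189.146.0.0/17


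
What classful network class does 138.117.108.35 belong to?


First octet: 138
Binary: 10001010
10xxxxxx -> Class B (128-191)
Class B, default mask 255.255.0.0 (/16)


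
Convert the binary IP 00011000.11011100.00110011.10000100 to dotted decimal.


00011000 = 24
11011100 = 220
00110011 = 51
10000100 = 132
IP: 24.220.51.132


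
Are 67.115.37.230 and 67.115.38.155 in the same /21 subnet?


Mask: 255.255.248.0
67.115.37.230 AND mask = 67.115.32.0
67.115.38.155 AND mask = 67.115.32.0
Yes, same subnet (67.115.32.0)


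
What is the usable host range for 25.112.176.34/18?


Network: 25.112.128.0
Broadcast: 25.112.191.255
First usable = network + 1
Last usable = broadcast - 1
Range: 25.112.128.1 to 25.112.191.254


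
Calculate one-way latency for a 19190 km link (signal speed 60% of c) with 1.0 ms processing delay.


Speed = 0.6 * 3e5 km/s = 180000 km/s
Propagation delay = 19190 / 180000 = 0.1066 s = 106.6111 ms
Processing delay = 1.0 ms
Total one-way latency = 107.6111 ms


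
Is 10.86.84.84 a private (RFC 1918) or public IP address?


RFC 1918 private ranges:
  10.0.0.0/8 (10.0.0.0 - 10.255.255.255)
  172.16.0.0/12 (172.16.0.0 - 172.31.255.255)
  192.168.0.0/16 (192.168.0.0 - 192.168.255.255)
Private (in 10.0.0.0/8)


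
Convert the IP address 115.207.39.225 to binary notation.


115 = 01110011
207 = 11001111
39 = 00100111
225 = 11100001
Binary: 01110011.11001111.00100111.11100001


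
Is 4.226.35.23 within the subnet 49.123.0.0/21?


Subnet network: 49.123.0.0
Test IP AND mask: 4.226.32.0
No, 4.226.35.23 is not in 49.123.0.0/21


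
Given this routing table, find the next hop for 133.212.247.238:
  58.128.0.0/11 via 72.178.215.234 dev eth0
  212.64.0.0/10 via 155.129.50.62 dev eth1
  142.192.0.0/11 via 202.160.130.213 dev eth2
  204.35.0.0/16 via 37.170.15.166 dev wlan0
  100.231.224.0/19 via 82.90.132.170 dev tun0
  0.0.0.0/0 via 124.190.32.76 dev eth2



Longest prefix match for 133.212.247.238:
  /11 58.128.0.0: no
  /10 212.64.0.0: no
  /11 142.192.0.0: no
  /16 204.35.0.0: no
  /19 100.231.224.0: no
  /0 0.0.0.0: MATCH
Selected: next-hop 124.190.32.76 via eth2 (matched /0)


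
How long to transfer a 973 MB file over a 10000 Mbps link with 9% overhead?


Effective throughput = 10000 * (1 - 9/100) = 9100 Mbps
File size in Mb = 973 * 8 = 7784 Mb
Time = 7784 / 9100
Time = 0.8554 seconds


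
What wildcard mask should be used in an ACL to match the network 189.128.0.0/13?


Subnet mask: 255.248.0.0
Wildcard = 255.255.255.255 - subnet mask
255 - 255 = 0
255 - 248 = 7
255 - 0 = 255
255 - 0 = 255
Wildcard: 0.7.255.255


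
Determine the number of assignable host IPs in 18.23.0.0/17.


Host bits = 32 - 17 = 15
Total addresses = 2^15 = 32768
Usable = total - 2 (network and broadcast)
Usable hosts: 32766


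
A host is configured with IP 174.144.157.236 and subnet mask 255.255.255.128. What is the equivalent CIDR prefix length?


Binary: 11111111.11111111.11111111.10000000
Count leading 1s
Prefix: /25


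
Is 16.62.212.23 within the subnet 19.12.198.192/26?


Subnet network: 19.12.198.192
Test IP AND mask: 16.62.212.0
No, 16.62.212.23 is not in 19.12.198.192/26


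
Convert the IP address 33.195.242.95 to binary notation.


33 = 00100001
195 = 11000011
242 = 11110010
95 = 01011111
Binary: 00100001.11000011.11110010.01011111


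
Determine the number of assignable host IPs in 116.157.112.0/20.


Host bits = 32 - 20 = 12
Total addresses = 2^12 = 4096
Usable = total - 2 (network and broadcast)
Usable hosts: 4094


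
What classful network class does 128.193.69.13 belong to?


First octet: 128
Binary: 10000000
10xxxxxx -> Class B (128-191)
Class B, default mask 255.255.0.0 (/16)


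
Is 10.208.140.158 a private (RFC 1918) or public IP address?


RFC 1918 private ranges:
  10.0.0.0/8 (10.0.0.0 - 10.255.255.255)
  172.16.0.0/12 (172.16.0.0 - 172.31.255.255)
  192.168.0.0/16 (192.168.0.0 - 192.168.255.255)
Private (in 10.0.0.0/8)


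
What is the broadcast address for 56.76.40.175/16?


Network: 56.76.0.0/16
Host bits = 16
Set all host bits to 1:
Broadcast: 56.76.255.255


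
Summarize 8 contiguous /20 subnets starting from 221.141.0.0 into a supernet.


Original prefix: /20
Number of subnets: 8 = 2^3
New prefix = 20 - 3 = 17
Supernet: 221.141.0.0/17


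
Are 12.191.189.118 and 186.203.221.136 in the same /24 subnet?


Mask: 255.255.255.0
12.191.189.118 AND mask = 12.191.189.0
186.203.221.136 AND mask = 186.203.221.0
No, different subnets (12.191.189.0 vs 186.203.221.0)


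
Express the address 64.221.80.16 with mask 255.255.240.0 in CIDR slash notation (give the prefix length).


Binary: 11111111.11111111.11110000.00000000
Count leading 1s
Prefix: /20


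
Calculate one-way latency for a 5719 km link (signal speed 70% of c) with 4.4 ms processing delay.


Speed = 0.7 * 3e5 km/s = 210000 km/s
Propagation delay = 5719 / 210000 = 0.0272 s = 27.2333 ms
Processing delay = 4.4 ms
Total one-way latency = 31.6333 ms


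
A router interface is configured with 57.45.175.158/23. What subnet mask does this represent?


/23 means 23 network bits, 9 host bits
Binary: 11111111111111111111111000000000
Mask: 255.255.254.0


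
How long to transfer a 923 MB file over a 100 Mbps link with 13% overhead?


Effective throughput = 100 * (1 - 13/100) = 87 Mbps
File size in Mb = 923 * 8 = 7384 Mb
Time = 7384 / 87
Time = 84.8736 seconds


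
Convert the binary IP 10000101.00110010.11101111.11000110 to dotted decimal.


10000101 = 133
00110010 = 50
11101111 = 239
11000110 = 198
IP: 133.50.239.198


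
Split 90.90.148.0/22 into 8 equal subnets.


New prefix = 22 + 3 = 25
Each subnet has 128 addresses
  90.90.148.0/25
  90.90.148.128/25
  90.90.149.0/25
  90.90.149.128/25
  90.90.150.0/25
  90.90.150.128/25
  90.90.151.0/25
  90.90.151.128/25
Subnets: 90.90.148.0/25, 90.90.148.128/25, 90.90.149.0/25, 90.90.149.128/25, 90.90.150.0/25, 90.90.150.128/25, 90.90.151.0/25, 90.90.151.128/25


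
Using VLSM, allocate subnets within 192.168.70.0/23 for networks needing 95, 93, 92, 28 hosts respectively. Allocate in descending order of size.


95 hosts -> /25 (126 usable): 192.168.70.0/25
93 hosts -> /25 (126 usable): 192.168.70.128/25
92 hosts -> /25 (126 usable): 192.168.71.0/25
28 hosts -> /27 (30 usable): 192.168.71.128/27
Allocation: 192.168.70.0/25 (95 hosts, 126 usable); 192.168.70.128/25 (93 hosts, 126 usable); 192.168.71.0/25 (92 hosts, 126 usable); 192.168.71.128/27 (28 hosts, 30 usable)


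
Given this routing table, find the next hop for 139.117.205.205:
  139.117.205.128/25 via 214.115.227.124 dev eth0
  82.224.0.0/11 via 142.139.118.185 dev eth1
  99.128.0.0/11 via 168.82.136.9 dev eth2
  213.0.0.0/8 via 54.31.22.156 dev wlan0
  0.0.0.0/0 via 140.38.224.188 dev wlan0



Longest prefix match for 139.117.205.205:
  /25 139.117.205.128: MATCH
  /11 82.224.0.0: no
  /11 99.128.0.0: no
  /8 213.0.0.0: no
  /0 0.0.0.0: MATCH
Selected: next-hop 214.115.227.124 via eth0 (matched /25)


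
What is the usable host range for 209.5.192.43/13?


Network: 209.0.0.0
Broadcast: 209.7.255.255
First usable = network + 1
Last usable = broadcast - 1
Range: 209.0.0.1 to 209.7.255.254


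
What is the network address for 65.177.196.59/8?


IP:   01000001.10110001.11000100.00111011
Mask: 11111111.00000000.00000000.00000000
AND operation:
Net:  01000001.00000000.00000000.00000000
Network: 65.0.0.0/8


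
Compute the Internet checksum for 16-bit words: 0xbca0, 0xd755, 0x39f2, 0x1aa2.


Sum all words (with carry folding):
+ 0xbca0 = 0xbca0
+ 0xd755 = 0x93f6
+ 0x39f2 = 0xcde8
+ 0x1aa2 = 0xe88a
One's complement: ~0xe88a
Checksum = 0x1775


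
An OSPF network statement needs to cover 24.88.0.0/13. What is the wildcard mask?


Subnet mask: 255.248.0.0
Wildcard = 255.255.255.255 - subnet mask
255 - 255 = 0
255 - 248 = 7
255 - 0 = 255
255 - 0 = 255
Wildcard: 0.7.255.255


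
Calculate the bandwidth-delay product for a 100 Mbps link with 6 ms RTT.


BDP = bandwidth * RTT
= 100 Mbps * 6 ms
= 100 * 1e6 * 6 / 1000 bits
= 600000 bits
= 75000 bytes
= 73.2422 KB
BDP = 600000 bits (75000 bytes)


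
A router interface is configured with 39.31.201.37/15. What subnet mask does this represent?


/15 means 15 network bits, 17 host bits
Binary: 11111111111111100000000000000000
Mask: 255.254.0.0


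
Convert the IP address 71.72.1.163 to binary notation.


71 = 01000111
72 = 01001000
1 = 00000001
163 = 10100011
Binary: 01000111.01001000.00000001.10100011


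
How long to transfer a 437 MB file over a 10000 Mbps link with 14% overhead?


Effective throughput = 10000 * (1 - 14/100) = 8600 Mbps
File size in Mb = 437 * 8 = 3496 Mb
Time = 3496 / 8600
Time = 0.4065 seconds


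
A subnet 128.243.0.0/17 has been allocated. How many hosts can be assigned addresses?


Host bits = 32 - 17 = 15
Total addresses = 2^15 = 32768
Usable = total - 2 (network and broadcast)
Usable hosts: 32766


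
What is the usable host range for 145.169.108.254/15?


Network: 145.168.0.0
Broadcast: 145.169.255.255
First usable = network + 1
Last usable = broadcast - 1
Range: 145.168.0.1 to 145.169.255.254


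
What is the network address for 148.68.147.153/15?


IP:   10010100.01000100.10010011.10011001
Mask: 11111111.11111110.00000000.00000000
AND operation:
Net:  10010100.01000100.00000000.00000000
Network: 148.68.0.0/15


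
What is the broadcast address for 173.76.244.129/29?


Network: 173.76.244.128/29
Host bits = 3
Set all host bits to 1:
Broadcast: 173.76.244.135


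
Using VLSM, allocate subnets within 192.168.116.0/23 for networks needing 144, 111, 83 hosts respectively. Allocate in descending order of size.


144 hosts -> /24 (254 usable): 192.168.116.0/24
111 hosts -> /25 (126 usable): 192.168.117.0/25
83 hosts -> /25 (126 usable): 192.168.117.128/25
Allocation: 192.168.116.0/24 (144 hosts, 254 usable); 192.168.117.0/25 (111 hosts, 126 usable); 192.168.117.128/25 (83 hosts, 126 usable)


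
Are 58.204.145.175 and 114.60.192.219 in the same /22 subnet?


Mask: 255.255.252.0
58.204.145.175 AND mask = 58.204.144.0
114.60.192.219 AND mask = 114.60.192.0
No, different subnets (58.204.144.0 vs 114.60.192.0)


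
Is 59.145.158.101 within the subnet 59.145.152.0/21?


Subnet network: 59.145.152.0
Test IP AND mask: 59.145.152.0
Yes, 59.145.158.101 is in 59.145.152.0/21


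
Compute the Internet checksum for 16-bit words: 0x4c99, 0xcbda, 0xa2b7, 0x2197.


Sum all words (with carry folding):
+ 0x4c99 = 0x4c99
+ 0xcbda = 0x1874
+ 0xa2b7 = 0xbb2b
+ 0x2197 = 0xdcc2
One's complement: ~0xdcc2
Checksum = 0x233d


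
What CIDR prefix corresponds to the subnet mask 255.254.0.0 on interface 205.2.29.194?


Binary: 11111111.11111110.00000000.00000000
Count leading 1s
Prefix: /15


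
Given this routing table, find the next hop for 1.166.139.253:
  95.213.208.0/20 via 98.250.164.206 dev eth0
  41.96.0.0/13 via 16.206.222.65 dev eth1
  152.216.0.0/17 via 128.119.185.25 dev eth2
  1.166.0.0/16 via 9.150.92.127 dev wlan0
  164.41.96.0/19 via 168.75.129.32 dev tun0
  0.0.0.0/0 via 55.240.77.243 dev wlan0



Longest prefix match for 1.166.139.253:
  /20 95.213.208.0: no
  /13 41.96.0.0: no
  /17 152.216.0.0: no
  /16 1.166.0.0: MATCH
  /19 164.41.96.0: no
  /0 0.0.0.0: MATCH
Selected: next-hop 9.150.92.127 via wlan0 (matched /16)


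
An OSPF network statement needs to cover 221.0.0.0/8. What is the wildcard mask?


Subnet mask: 255.0.0.0
Wildcard = 255.255.255.255 - subnet mask
255 - 255 = 0
255 - 0 = 255
255 - 0 = 255
255 - 0 = 255
Wildcard: 0.255.255.255


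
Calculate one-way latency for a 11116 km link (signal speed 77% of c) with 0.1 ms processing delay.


Speed = 0.77 * 3e5 km/s = 231000 km/s
Propagation delay = 11116 / 231000 = 0.0481 s = 48.1212 ms
Processing delay = 0.1 ms
Total one-way latency = 48.2212 ms


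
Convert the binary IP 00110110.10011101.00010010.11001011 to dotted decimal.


00110110 = 54
10011101 = 157
00010010 = 18
11001011 = 203
IP: 54.157.18.203


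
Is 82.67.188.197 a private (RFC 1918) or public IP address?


RFC 1918 private ranges:
  10.0.0.0/8 (10.0.0.0 - 10.255.255.255)
  172.16.0.0/12 (172.16.0.0 - 172.31.255.255)
  192.168.0.0/16 (192.168.0.0 - 192.168.255.255)
Public (not in any RFC 1918 range)


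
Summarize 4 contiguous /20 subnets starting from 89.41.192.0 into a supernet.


Original prefix: /20
Number of subnets: 4 = 2^2
New prefix = 20 - 2 = 18
Supernet: 89.41.192.0/18


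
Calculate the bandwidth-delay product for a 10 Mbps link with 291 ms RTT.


BDP = bandwidth * RTT
= 10 Mbps * 291 ms
= 10 * 1e6 * 291 / 1000 bits
= 2910000 bits
= 363750 bytes
= 355.2246 KB
BDP = 2910000 bits (363750 bytes)


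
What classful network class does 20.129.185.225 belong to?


First octet: 20
Binary: 00010100
0xxxxxxx -> Class A (1-126)
Class A, default mask 255.0.0.0 (/8)


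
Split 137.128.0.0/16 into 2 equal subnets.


New prefix = 16 + 1 = 17
Each subnet has 32768 addresses
  137.128.0.0/17
  137.128.128.0/17
Subnets: 137.128.0.0/17, 137.128.128.0/17


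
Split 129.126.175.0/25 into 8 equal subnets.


New prefix = 25 + 3 = 28
Each subnet has 16 addresses
  129.126.175.0/28
  129.126.175.16/28
  129.126.175.32/28
  129.126.175.48/28
  129.126.175.64/28
  129.126.175.80/28
  129.126.175.96/28
  129.126.175.112/28
Subnets: 129.126.175.0/28, 129.126.175.16/28, 129.126.175.32/28, 129.126.175.48/28, 129.126.175.64/28, 129.126.175.80/28, 129.126.175.96/28, 129.126.175.112/28


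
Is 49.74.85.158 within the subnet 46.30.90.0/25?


Subnet network: 46.30.90.0
Test IP AND mask: 49.74.85.128
No, 49.74.85.158 is not in 46.30.90.0/25


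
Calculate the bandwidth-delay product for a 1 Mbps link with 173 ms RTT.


BDP = bandwidth * RTT
= 1 Mbps * 173 ms
= 1 * 1e6 * 173 / 1000 bits
= 173000 bits
= 21625 bytes
= 21.1182 KB
BDP = 173000 bits (21625 bytes)


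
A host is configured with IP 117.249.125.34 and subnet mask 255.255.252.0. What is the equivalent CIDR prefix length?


Binary: 11111111.11111111.11111100.00000000
Count leading 1s
Prefix: /22


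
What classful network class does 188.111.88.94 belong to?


First octet: 188
Binary: 10111100
10xxxxxx -> Class B (128-191)
Class B, default mask 255.255.0.0 (/16)


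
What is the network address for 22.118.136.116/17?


IP:   00010110.01110110.10001000.01110100
Mask: 11111111.11111111.10000000.00000000
AND operation:
Net:  00010110.01110110.10000000.00000000
Network: 22.118.128.0/17


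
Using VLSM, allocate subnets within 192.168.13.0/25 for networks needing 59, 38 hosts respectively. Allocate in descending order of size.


59 hosts -> /26 (62 usable): 192.168.13.0/26
38 hosts -> /26 (62 usable): 192.168.13.64/26
Allocation: 192.168.13.0/26 (59 hosts, 62 usable); 192.168.13.64/26 (38 hosts, 62 usable)


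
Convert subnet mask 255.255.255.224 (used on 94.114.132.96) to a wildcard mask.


Subnet mask: 255.255.255.224
Wildcard = 255.255.255.255 - subnet mask
255 - 255 = 0
255 - 255 = 0
255 - 255 = 0
255 - 224 = 31
Wildcard: 0.0.0.31


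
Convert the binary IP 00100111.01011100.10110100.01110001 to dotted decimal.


00100111 = 39
01011100 = 92
10110100 = 180
01110001 = 113
IP: 39.92.180.113


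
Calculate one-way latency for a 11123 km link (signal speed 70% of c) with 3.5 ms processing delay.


Speed = 0.7 * 3e5 km/s = 210000 km/s
Propagation delay = 11123 / 210000 = 0.053 s = 52.9667 ms
Processing delay = 3.5 ms
Total one-way latency = 56.4667 ms


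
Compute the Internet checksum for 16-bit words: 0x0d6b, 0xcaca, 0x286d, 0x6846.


Sum all words (with carry folding):
+ 0x0d6b = 0x0d6b
+ 0xcaca = 0xd835
+ 0x286d = 0x00a3
+ 0x6846 = 0x68e9
One's complement: ~0x68e9
Checksum = 0x9716


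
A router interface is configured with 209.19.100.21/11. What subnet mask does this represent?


/11 means 11 network bits, 21 host bits
Binary: 11111111111000000000000000000000
Mask: 255.224.0.0


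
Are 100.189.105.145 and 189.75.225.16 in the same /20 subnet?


Mask: 255.255.240.0
100.189.105.145 AND mask = 100.189.96.0
189.75.225.16 AND mask = 189.75.224.0
No, different subnets (100.189.96.0 vs 189.75.224.0)


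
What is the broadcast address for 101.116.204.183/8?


Network: 101.0.0.0/8
Host bits = 24
Set all host bits to 1:
Broadcast: 101.255.255.255


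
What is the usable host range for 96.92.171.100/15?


Network: 96.92.0.0
Broadcast: 96.93.255.255
First usable = network + 1
Last usable = broadcast - 1
Range: 96.92.0.1 to 96.93.255.254


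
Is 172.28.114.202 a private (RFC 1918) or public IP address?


RFC 1918 private ranges:
  10.0.0.0/8 (10.0.0.0 - 10.255.255.255)
  172.16.0.0/12 (172.16.0.0 - 172.31.255.255)
  192.168.0.0/16 (192.168.0.0 - 192.168.255.255)
Private (in 172.16.0.0/12)


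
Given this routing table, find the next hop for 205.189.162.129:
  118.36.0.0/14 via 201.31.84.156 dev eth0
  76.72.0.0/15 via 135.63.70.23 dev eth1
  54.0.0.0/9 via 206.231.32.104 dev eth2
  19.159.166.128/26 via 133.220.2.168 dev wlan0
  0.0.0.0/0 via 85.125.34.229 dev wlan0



Longest prefix match for 205.189.162.129:
  /14 118.36.0.0: no
  /15 76.72.0.0: no
  /9 54.0.0.0: no
  /26 19.159.166.128: no
  /0 0.0.0.0: MATCH
Selected: next-hop 85.125.34.229 via wlan0 (matched /0)


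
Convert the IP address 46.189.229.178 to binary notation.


46 = 00101110
189 = 10111101
229 = 11100101
178 = 10110010
Binary: 00101110.10111101.11100101.10110010


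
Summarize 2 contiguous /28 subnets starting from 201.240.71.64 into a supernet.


Original prefix: /28
Number of subnets: 2 = 2^1
New prefix = 28 - 1 = 27
Supernet: 201.240.71.64/27


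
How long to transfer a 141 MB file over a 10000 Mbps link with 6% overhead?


Effective throughput = 10000 * (1 - 6/100) = 9400 Mbps
File size in Mb = 141 * 8 = 1128 Mb
Time = 1128 / 9400
Time = 0.12 seconds


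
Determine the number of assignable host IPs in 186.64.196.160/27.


Host bits = 32 - 27 = 5
Total addresses = 2^5 = 32
Usable = total - 2 (network and broadcast)
Usable hosts: 30


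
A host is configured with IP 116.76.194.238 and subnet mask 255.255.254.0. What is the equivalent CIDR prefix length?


Binary: 11111111.11111111.11111110.00000000
Count leading 1s
Prefix: /23


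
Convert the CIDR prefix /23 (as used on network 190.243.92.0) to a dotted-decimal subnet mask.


/23 means 23 network bits, 9 host bits
Binary: 11111111111111111111111000000000
Mask: 255.255.254.0


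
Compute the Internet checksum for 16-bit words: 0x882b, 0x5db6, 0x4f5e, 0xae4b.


Sum all words (with carry folding):
+ 0x882b = 0x882b
+ 0x5db6 = 0xe5e1
+ 0x4f5e = 0x3540
+ 0xae4b = 0xe38b
One's complement: ~0xe38b
Checksum = 0x1c74


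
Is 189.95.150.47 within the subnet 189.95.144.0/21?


Subnet network: 189.95.144.0
Test IP AND mask: 189.95.144.0
Yes, 189.95.150.47 is in 189.95.144.0/21


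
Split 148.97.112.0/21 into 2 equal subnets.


New prefix = 21 + 1 = 22
Each subnet has 1024 addresses
  148.97.112.0/22
  148.97.116.0/22
Subnets: 148.97.112.0/22, 148.97.116.0/22


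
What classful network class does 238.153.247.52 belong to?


First octet: 238
Binary: 11101110
1110xxxx -> Class D (224-239)
Class D (multicast), default mask N/A


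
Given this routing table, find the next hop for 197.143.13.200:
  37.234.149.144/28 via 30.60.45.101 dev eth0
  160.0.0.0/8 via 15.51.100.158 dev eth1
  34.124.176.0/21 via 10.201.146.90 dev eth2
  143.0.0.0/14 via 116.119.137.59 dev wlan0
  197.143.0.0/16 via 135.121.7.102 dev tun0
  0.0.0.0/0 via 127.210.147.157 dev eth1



Longest prefix match for 197.143.13.200:
  /28 37.234.149.144: no
  /8 160.0.0.0: no
  /21 34.124.176.0: no
  /14 143.0.0.0: no
  /16 197.143.0.0: MATCH
  /0 0.0.0.0: MATCH
Selected: next-hop 135.121.7.102 via tun0 (matched /16)


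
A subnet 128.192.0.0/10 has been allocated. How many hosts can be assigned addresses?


Host bits = 32 - 10 = 22
Total addresses = 2^22 = 4194304
Usable = total - 2 (network and broadcast)
Usable hosts: 4194302


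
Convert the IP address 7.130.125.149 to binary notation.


7 = 00000111
130 = 10000010
125 = 01111101
149 = 10010101
Binary: 00000111.10000010.01111101.10010101


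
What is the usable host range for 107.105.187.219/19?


Network: 107.105.160.0
Broadcast: 107.105.191.255
First usable = network + 1
Last usable = broadcast - 1
Range: 107.105.160.1 to 107.105.191.254


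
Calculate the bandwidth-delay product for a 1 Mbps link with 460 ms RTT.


BDP = bandwidth * RTT
= 1 Mbps * 460 ms
= 1 * 1e6 * 460 / 1000 bits
= 460000 bits
= 57500 bytes
= 56.1523 KB
BDP = 460000 bits (57500 bytes)


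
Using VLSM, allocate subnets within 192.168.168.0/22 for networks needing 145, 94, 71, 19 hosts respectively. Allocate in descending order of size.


145 hosts -> /24 (254 usable): 192.168.168.0/24
94 hosts -> /25 (126 usable): 192.168.169.0/25
71 hosts -> /25 (126 usable): 192.168.169.128/25
19 hosts -> /27 (30 usable): 192.168.170.0/27
Allocation: 192.168.168.0/24 (145 hosts, 254 usable); 192.168.169.0/25 (94 hosts, 126 usable); 192.168.169.128/25 (71 hosts, 126 usable); 192.168.170.0/27 (19 hosts, 30 usable)


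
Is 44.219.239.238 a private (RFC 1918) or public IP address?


RFC 1918 private ranges:
  10.0.0.0/8 (10.0.0.0 - 10.255.255.255)
  172.16.0.0/12 (172.16.0.0 - 172.31.255.255)
  192.168.0.0/16 (192.168.0.0 - 192.168.255.255)
Public (not in any RFC 1918 range)


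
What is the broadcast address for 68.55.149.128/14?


Network: 68.52.0.0/14
Host bits = 18
Set all host bits to 1:
Broadcast: 68.55.255.255


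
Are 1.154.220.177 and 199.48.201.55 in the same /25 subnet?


Mask: 255.255.255.128
1.154.220.177 AND mask = 1.154.220.128
199.48.201.55 AND mask = 199.48.201.0
No, different subnets (1.154.220.128 vs 199.48.201.0)


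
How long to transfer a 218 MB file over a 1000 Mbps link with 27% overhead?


Effective throughput = 1000 * (1 - 27/100) = 730 Mbps
File size in Mb = 218 * 8 = 1744 Mb
Time = 1744 / 730
Time = 2.389 seconds


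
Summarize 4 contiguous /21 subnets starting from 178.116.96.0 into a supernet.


Original prefix: /21
Number of subnets: 4 = 2^2
New prefix = 21 - 2 = 19
Supernet: 178.116.96.0/19


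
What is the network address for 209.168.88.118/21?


IP:   11010001.10101000.01011000.01110110
Mask: 11111111.11111111.11111000.00000000
AND operation:
Net:  11010001.10101000.01011000.00000000
Network: 209.168.88.0/21


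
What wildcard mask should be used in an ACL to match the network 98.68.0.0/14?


Subnet mask: 255.252.0.0
Wildcard = 255.255.255.255 - subnet mask
255 - 255 = 0
255 - 252 = 3
255 - 0 = 255
255 - 0 = 255
Wildcard: 0.3.255.255


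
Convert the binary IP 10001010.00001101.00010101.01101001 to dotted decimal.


10001010 = 138
00001101 = 13
00010101 = 21
01101001 = 105
IP: 138.13.21.105


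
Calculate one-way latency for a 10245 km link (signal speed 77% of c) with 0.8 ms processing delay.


Speed = 0.77 * 3e5 km/s = 231000 km/s
Propagation delay = 10245 / 231000 = 0.0444 s = 44.3506 ms
Processing delay = 0.8 ms
Total one-way latency = 45.1506 ms


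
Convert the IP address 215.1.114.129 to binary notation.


215 = 11010111
1 = 00000001
114 = 01110010
129 = 10000001
Binary: 11010111.00000001.01110010.10000001


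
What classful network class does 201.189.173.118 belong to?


First octet: 201
Binary: 11001001
110xxxxx -> Class C (192-223)
Class C, default mask 255.255.255.0 (/24)


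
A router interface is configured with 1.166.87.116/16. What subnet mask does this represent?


/16 means 16 network bits, 16 host bits
Binary: 11111111111111110000000000000000
Mask: 255.255.0.0


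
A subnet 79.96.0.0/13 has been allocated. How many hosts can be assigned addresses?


Host bits = 32 - 13 = 19
Total addresses = 2^19 = 524288
Usable = total - 2 (network and broadcast)
Usable hosts: 524286


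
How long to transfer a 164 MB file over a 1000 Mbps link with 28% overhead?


Effective throughput = 1000 * (1 - 28/100) = 720 Mbps
File size in Mb = 164 * 8 = 1312 Mb
Time = 1312 / 720
Time = 1.8222 seconds


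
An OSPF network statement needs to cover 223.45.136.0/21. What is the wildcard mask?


Subnet mask: 255.255.248.0
Wildcard = 255.255.255.255 - subnet mask
255 - 255 = 0
255 - 255 = 0
255 - 248 = 7
255 - 0 = 255
Wildcard: 0.0.7.255


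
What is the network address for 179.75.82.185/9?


IP:   10110011.01001011.01010010.10111001
Mask: 11111111.10000000.00000000.00000000
AND operation:
Net:  10110011.00000000.00000000.00000000
Network: 179.0.0.0/9


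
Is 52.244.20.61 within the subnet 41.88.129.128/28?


Subnet network: 41.88.129.128
Test IP AND mask: 52.244.20.48
No, 52.244.20.61 is not in 41.88.129.128/28


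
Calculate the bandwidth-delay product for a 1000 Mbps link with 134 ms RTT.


BDP = bandwidth * RTT
= 1000 Mbps * 134 ms
= 1000 * 1e6 * 134 / 1000 bits
= 134000000 bits
= 16750000 bytes
= 16357.4219 KB
BDP = 134000000 bits (16750000 bytes)


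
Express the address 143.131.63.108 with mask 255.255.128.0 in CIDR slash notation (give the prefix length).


Binary: 11111111.11111111.10000000.00000000
Count leading 1s
Prefix: /17


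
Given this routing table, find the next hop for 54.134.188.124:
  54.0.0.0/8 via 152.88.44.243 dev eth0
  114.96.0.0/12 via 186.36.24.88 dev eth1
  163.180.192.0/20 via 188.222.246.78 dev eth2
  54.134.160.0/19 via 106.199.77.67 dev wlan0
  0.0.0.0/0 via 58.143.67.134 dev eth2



Longest prefix match for 54.134.188.124:
  /8 54.0.0.0: MATCH
  /12 114.96.0.0: no
  /20 163.180.192.0: no
  /19 54.134.160.0: MATCH
  /0 0.0.0.0: MATCH
Selected: next-hop 106.199.77.67 via wlan0 (matched /19)


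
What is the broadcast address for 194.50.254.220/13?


Network: 194.48.0.0/13
Host bits = 19
Set all host bits to 1:
Broadcast: 194.55.255.255


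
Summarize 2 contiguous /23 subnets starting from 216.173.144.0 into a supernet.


Original prefix: /23
Number of subnets: 2 = 2^1
New prefix = 23 - 1 = 22
Supernet: 216.173.144.0/22


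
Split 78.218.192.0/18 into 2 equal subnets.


New prefix = 18 + 1 = 19
Each subnet has 8192 addresses
  78.218.192.0/19
  78.218.224.0/19
Subnets: 78.218.192.0/19, 78.218.224.0/19


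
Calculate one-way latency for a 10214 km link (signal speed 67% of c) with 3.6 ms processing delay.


Speed = 0.67 * 3e5 km/s = 201000 km/s
Propagation delay = 10214 / 201000 = 0.0508 s = 50.8159 ms
Processing delay = 3.6 ms
Total one-way latency = 54.4159 ms


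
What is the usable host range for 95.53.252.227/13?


Network: 95.48.0.0
Broadcast: 95.55.255.255
First usable = network + 1
Last usable = broadcast - 1
Range: 95.48.0.1 to 95.55.255.254


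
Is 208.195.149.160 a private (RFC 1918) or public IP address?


RFC 1918 private ranges:
  10.0.0.0/8 (10.0.0.0 - 10.255.255.255)
  172.16.0.0/12 (172.16.0.0 - 172.31.255.255)
  192.168.0.0/16 (192.168.0.0 - 192.168.255.255)
Public (not in any RFC 1918 range)


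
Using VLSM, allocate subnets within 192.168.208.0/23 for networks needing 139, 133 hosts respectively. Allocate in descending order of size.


139 hosts -> /24 (254 usable): 192.168.208.0/24
133 hosts -> /24 (254 usable): 192.168.209.0/24
Allocation: 192.168.208.0/24 (139 hosts, 254 usable); 192.168.209.0/24 (133 hosts, 254 usable)


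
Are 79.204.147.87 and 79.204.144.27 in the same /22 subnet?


Mask: 255.255.252.0
79.204.147.87 AND mask = 79.204.144.0
79.204.144.27 AND mask = 79.204.144.0
Yes, same subnet (79.204.144.0)


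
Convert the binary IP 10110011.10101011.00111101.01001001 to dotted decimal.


10110011 = 179
10101011 = 171
00111101 = 61
01001001 = 73
IP: 179.171.61.73


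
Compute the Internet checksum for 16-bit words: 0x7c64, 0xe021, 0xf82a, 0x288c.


Sum all words (with carry folding):
+ 0x7c64 = 0x7c64
+ 0xe021 = 0x5c86
+ 0xf82a = 0x54b1
+ 0x288c = 0x7d3d
One's complement: ~0x7d3d
Checksum = 0x82c2


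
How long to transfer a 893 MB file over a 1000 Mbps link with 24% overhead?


Effective throughput = 1000 * (1 - 24/100) = 760 Mbps
File size in Mb = 893 * 8 = 7144 Mb
Time = 7144 / 760
Time = 9.4 seconds


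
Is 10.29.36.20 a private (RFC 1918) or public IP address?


RFC 1918 private ranges:
  10.0.0.0/8 (10.0.0.0 - 10.255.255.255)
  172.16.0.0/12 (172.16.0.0 - 172.31.255.255)
  192.168.0.0/16 (192.168.0.0 - 192.168.255.255)
Private (in 10.0.0.0/8)


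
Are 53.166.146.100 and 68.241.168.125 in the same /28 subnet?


Mask: 255.255.255.240
53.166.146.100 AND mask = 53.166.146.96
68.241.168.125 AND mask = 68.241.168.112
No, different subnets (53.166.146.96 vs 68.241.168.112)


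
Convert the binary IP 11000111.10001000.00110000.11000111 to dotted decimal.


11000111 = 199
10001000 = 136
00110000 = 48
11000111 = 199
IP: 199.136.48.199


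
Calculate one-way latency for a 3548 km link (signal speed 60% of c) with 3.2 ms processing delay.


Speed = 0.6 * 3e5 km/s = 180000 km/s
Propagation delay = 3548 / 180000 = 0.0197 s = 19.7111 ms
Processing delay = 3.2 ms
Total one-way latency = 22.9111 ms


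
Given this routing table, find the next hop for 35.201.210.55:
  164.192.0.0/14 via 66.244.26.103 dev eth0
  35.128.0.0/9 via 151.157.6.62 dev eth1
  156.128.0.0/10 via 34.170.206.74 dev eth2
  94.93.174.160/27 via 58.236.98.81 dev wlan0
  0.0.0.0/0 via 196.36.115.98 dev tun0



Longest prefix match for 35.201.210.55:
  /14 164.192.0.0: no
  /9 35.128.0.0: MATCH
  /10 156.128.0.0: no
  /27 94.93.174.160: no
  /0 0.0.0.0: MATCH
Selected: next-hop 151.157.6.62 via eth1 (matched /9)


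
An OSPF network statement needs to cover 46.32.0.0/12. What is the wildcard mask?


Subnet mask: 255.240.0.0
Wildcard = 255.255.255.255 - subnet mask
255 - 255 = 0
255 - 240 = 15
255 - 0 = 255
255 - 0 = 255
Wildcard: 0.15.255.255


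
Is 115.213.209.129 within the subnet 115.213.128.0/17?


Subnet network: 115.213.128.0
Test IP AND mask: 115.213.128.0
Yes, 115.213.209.129 is in 115.213.128.0/17


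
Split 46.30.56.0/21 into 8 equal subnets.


New prefix = 21 + 3 = 24
Each subnet has 256 addresses
  46.30.56.0/24
  46.30.57.0/24
  46.30.58.0/24
  46.30.59.0/24
  46.30.60.0/24
  46.30.61.0/24
  46.30.62.0/24
  46.30.63.0/24
Subnets: 46.30.56.0/24, 46.30.57.0/24, 46.30.58.0/24, 46.30.59.0/24, 46.30.60.0/24, 46.30.61.0/24, 46.30.62.0/24, 46.30.63.0/24


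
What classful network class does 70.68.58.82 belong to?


First octet: 70
Binary: 01000110
0xxxxxxx -> Class A (1-126)
Class A, default mask 255.0.0.0 (/8)


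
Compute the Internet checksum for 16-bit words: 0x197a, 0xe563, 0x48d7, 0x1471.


Sum all words (with carry folding):
+ 0x197a = 0x197a
+ 0xe563 = 0xfedd
+ 0x48d7 = 0x47b5
+ 0x1471 = 0x5c26
One's complement: ~0x5c26
Checksum = 0xa3d9


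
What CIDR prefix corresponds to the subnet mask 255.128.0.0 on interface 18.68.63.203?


Binary: 11111111.10000000.00000000.00000000
Count leading 1s
Prefix: /9


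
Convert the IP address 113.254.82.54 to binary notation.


113 = 01110001
254 = 11111110
82 = 01010010
54 = 00110110
Binary: 01110001.11111110.01010010.00110110


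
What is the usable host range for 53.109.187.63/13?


Network: 53.104.0.0
Broadcast: 53.111.255.255
First usable = network + 1
Last usable = broadcast - 1
Range: 53.104.0.1 to 53.111.255.254


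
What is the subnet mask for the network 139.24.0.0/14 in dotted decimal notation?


/14 means 14 network bits, 18 host bits
Binary: 11111111111111000000000000000000
Mask: 255.252.0.0


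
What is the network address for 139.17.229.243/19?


IP:   10001011.00010001.11100101.11110011
Mask: 11111111.11111111.11100000.00000000
AND operation:
Net:  10001011.00010001.11100000.00000000
Network: 139.17.224.0/19


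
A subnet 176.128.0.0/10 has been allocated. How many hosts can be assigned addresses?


Host bits = 32 - 10 = 22
Total addresses = 2^22 = 4194304
Usable = total - 2 (network and broadcast)
Usable hosts: 4194302


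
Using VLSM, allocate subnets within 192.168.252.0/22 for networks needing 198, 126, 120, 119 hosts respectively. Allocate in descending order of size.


198 hosts -> /24 (254 usable): 192.168.252.0/24
126 hosts -> /25 (126 usable): 192.168.253.0/25
120 hosts -> /25 (126 usable): 192.168.253.128/25
119 hosts -> /25 (126 usable): 192.168.254.0/25
Allocation: 192.168.252.0/24 (198 hosts, 254 usable); 192.168.253.0/25 (126 hosts, 126 usable); 192.168.253.128/25 (120 hosts, 126 usable); 192.168.254.0/25 (119 hosts, 126 usable)
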